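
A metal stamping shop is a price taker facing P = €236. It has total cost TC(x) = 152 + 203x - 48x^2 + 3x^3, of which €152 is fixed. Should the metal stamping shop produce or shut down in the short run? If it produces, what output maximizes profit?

Variable cost is VC = 203x - 48x^2 + 3x^3, so AVC = VC/x = 203 - 48x + 3x^2 and MC = dTC/dx = 203 - 96x + 9x^2.
AVC hits its minimum where MC = AVC, at x = 8, giving min AVC = 203 - 48·8 + 3·8^2 = €11.
Since P = €236 ≥ min AVC = €11, price covers variable cost and the firm should produce.
Set P = MC: 236 = 203 - 96x + 9x^2 → -33 - 96x + 9x^2 = 0. The roots are x = -1/3 and x = 11; the profit-maximizing output is on the rising part of MC, so x* = 11.
Check: AVC at x = 11 is €38 ≤ P, so revenue covers variable cost.
Profit = P·x − TC = 236·11 − 570 = €2026.

Produce at x = 11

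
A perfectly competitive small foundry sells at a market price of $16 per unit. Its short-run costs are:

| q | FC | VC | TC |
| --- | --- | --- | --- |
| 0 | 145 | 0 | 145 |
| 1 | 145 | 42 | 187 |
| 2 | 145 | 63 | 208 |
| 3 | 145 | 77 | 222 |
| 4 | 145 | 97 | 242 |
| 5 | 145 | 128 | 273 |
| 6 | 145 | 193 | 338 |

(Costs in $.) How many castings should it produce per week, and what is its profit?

Compute π = P·q − TC at each output: q=0: -145; q=1: -171; q=2: -176; q=3: -174; q=4: -178; q=5: -193; q=6: -242.
Profit is highest at q = 0. Equivalently, the lowest AVC in the table is 97/4 ≈ $24.25 at q = 4, and P = $16 falls below it — price never covers variable cost, so the firm shuts down and loses only its fixed cost.

q = 0 (shut down); profit = -$145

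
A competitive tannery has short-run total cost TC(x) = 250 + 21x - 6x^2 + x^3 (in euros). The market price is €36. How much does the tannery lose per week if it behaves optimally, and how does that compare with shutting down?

Profit = -€150 at x = 5

AVC = 21 - 6x + x^2; min AVC = €12 at x = 3. Since P = €36 ≥ min AVC, the firm produces.
MC = 21 - 12x + 3x^2. Setting P = MC and taking the root on the rising branch gives x* = 5.
TR = 36·5 = 180. TC = 250 + 80 = 330. Profit = 180 − 330 = -€150.
That loss of €150 beats the €250 the firm would lose by shutting down; producing recovers €100 of fixed cost.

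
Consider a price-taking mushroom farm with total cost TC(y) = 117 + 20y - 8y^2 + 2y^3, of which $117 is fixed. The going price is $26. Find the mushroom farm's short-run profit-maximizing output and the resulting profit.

AVC = 20 - 8y + 2y^2 has its minimum $12 at y = 2; price $26 clears that bar, so the firm operates.
With MC = 20 - 16y + 6y^2, P = MC on the upward-sloping part at y* = 3.
TR = 26·3 = 78. TC = 117 + 42 = 159. Profit = 78 − 159 = -$81.
Shutting down would mean losing the fixed cost of $117, so operating at a loss of $81 is better by $36.

Profit = -$81 at y = 3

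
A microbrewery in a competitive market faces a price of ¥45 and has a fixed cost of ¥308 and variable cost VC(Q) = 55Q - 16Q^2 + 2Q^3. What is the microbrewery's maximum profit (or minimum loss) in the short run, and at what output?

AVC = 55 - 16Q + 2Q^2 has its minimum ¥23 at Q = 4; price ¥45 clears that bar, so the firm operates.
MC = 55 - 32Q + 6Q^2. Setting P = MC and taking the root on the rising branch gives Q* = 5.
TR = 45·5 = 225. TC = 308 + 125 = 433. Profit = 225 − 433 = -¥208.
That loss of ¥208 beats the ¥308 the firm would lose by shutting down; producing recovers ¥100 of fixed cost.

Profit = -¥208 at Q = 5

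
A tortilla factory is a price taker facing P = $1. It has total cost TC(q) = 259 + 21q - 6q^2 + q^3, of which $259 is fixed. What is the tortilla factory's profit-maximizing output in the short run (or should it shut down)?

Strip out fixed cost: VC = 21q - 6q^2 + q^3. Then AVC = 21 - 6q + q^2 and MC = 21 - 12q + 3q^2.
The AVC parabola has its vertex at q = 6/2 = 3, where AVC = 21 - 6·3 + 3^2 = $12.
P = $1 lies below min AVC = $12; no output level covers variable cost.
Best response: produce nothing and absorb the $259 fixed cost.

Shut down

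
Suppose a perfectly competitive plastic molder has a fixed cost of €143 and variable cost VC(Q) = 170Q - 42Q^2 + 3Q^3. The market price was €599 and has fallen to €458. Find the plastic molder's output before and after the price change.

MC = 170 - 84Q + 9Q^2; the shutdown threshold is min AVC = €23 (at Q = 7).
With P = €599 above the shutdown price, P = MC gives Q = 13.
At P = €458 ≥ min AVC, set P = MC: Q = 12. The firm stays open but cuts output.

Output falls from 13 to 12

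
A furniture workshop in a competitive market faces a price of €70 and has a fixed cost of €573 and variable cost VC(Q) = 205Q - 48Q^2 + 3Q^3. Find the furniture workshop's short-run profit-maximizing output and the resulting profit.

Profit = -€87 at Q = 9

AVC = 205 - 48Q + 3Q^2; min AVC = €13 at Q = 8. Since P = €70 ≥ min AVC, the firm produces.
With MC = 205 - 96Q + 9Q^2, P = MC on the upward-sloping part at Q* = 9.
TR = 70·9 = 630. TC = 573 + 144 = 717. Profit = 630 − 717 = -€87.
Shutting down would mean losing the fixed cost of €573, so operating at a loss of €87 is better by €486.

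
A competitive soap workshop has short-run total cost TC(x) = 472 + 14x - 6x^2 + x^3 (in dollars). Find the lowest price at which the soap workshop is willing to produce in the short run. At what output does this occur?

$5 per unit, at x = 3

The firm shuts down when price falls below the minimum of average variable cost. AVC = VC/x = 14 - 6x + x^2.
dAVC/dx = -6 + 2x = 0 gives x = 3. min AVC = 14 - 6·3 + 3^2 = 5.
The firm shuts down for any P below $5.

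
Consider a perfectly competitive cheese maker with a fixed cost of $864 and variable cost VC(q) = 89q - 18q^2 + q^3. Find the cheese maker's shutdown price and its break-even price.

AVC = 89 - 18q + q^2; minimized at q = 9, giving min AVC = $8. That is the shutdown price.
ATC = 864/q + 89 - 18q + q^2. Setting dATC/dq = −864/q^2 − 18 + 2q = 0 gives q = 12 (since 2·12^3 − 18·12^2 = 864).
min ATC = 864/12 + 89 − 18·12 + 12^2 = $89. That is the break-even price.
Between these two prices the firm operates at a loss; above $89 it earns a profit.

Shutdown price = $8; break-even price = $89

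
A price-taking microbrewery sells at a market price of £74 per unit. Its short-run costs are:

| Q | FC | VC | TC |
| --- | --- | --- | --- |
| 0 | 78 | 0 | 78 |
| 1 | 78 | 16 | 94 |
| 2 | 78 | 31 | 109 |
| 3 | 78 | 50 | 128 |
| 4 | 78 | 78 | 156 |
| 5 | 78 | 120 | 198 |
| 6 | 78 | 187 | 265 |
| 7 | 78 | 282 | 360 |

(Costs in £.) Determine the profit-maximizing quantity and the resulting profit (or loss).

Q = 6; profit = £179

Profit at each row (π = 74Q − TC): Q=0: -78; Q=1: -20; Q=2: 39; Q=3: 94; Q=4: 140; Q=5: 172; Q=6: 179; Q=7: 158.
Profit is maximized at Q = 6. AVC there is 187/6 = £31.17 ≤ P, so producing beats shutting down (which would give -£78).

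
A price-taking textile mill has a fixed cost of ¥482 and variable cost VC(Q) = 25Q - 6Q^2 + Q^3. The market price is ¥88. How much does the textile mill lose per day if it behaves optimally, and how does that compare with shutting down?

AVC = 25 - 6Q + Q^2 has its minimum ¥16 at Q = 3; price ¥88 clears that bar, so the firm operates.
MC = 25 - 12Q + 3Q^2. Setting P = MC and taking the root on the rising branch gives Q* = 7.
TR = 88·7 = 616. TC = 482 + 224 = 706. Profit = 616 − 706 = -¥90.
That loss of ¥90 beats the ¥482 the firm would lose by shutting down; producing recovers ¥392 of fixed cost.

Profit = -¥90 at Q = 7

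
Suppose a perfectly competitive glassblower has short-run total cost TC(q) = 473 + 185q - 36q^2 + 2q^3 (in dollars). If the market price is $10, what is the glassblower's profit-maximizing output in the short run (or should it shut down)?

Variable cost is VC = 185q - 36q^2 + 2q^3, so AVC = VC/q = 185 - 36q + 2q^2 and MC = dTC/dq = 185 - 72q + 6q^2.
The AVC parabola has its vertex at q = 36/4 = 9, where AVC = 185 - 36·9 + 2·9^2 = $23.
Since P = $10 < min AVC = $23, price fails to cover variable cost at any output.
Best response: produce nothing and absorb the $473 fixed cost.

Shut down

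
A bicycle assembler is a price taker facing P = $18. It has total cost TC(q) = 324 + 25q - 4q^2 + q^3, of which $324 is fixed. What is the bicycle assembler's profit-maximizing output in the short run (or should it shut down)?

From TC, MC = TC'(q) = 25 - 8q + 3q^2 and AVC = VC/q = 25 - 4q + q^2.
AVC is minimized where dAVC/dq = -4 + 2q = 0, at q = 2; min AVC = 25 - 4·2 + 2^2 = $21.
With P < min AVC ($18 < $21), every unit sold adds to the loss.
Shutting down limits the loss to fixed cost, $324.

Shut down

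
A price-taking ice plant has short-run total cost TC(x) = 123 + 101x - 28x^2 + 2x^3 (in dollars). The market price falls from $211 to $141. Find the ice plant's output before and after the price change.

MC = 101 - 56x + 6x^2; the shutdown threshold is min AVC = $3 (at x = 7).
At P = $211 ≥ min AVC, set P = MC on the rising branch: x = 11.
At P = $141 ≥ min AVC, set P = MC: x = 10. The firm stays open but cuts output.

Output falls from 11 to 10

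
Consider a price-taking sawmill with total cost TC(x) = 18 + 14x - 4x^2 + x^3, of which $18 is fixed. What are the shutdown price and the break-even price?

Shutdown price = $10; break-even price = $17

Shutdown price = min AVC. AVC = 14 - 4x + x^2, with vertex at x = 2 and minimum $10.
ATC = 18/x + 14 - 4x + x^2. Setting dATC/dx = −18/x^2 − 4 + 2x = 0 gives x = 3 (since 2·3^3 − 4·3^2 = 18).
min ATC = 18/3 + 14 − 4·3 + 3^2 = $17. That is the break-even price.
Between these two prices the firm operates at a loss; above $17 it earns a profit.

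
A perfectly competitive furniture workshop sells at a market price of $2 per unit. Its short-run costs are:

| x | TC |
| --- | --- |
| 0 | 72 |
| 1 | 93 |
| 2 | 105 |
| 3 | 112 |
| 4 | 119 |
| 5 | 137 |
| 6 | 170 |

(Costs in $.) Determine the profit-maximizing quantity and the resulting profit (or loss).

x = 0 (shut down); profit = -$72

Profit at each row (π = 2x − TC): x=0: -72; x=1: -91; x=2: -101; x=3: -106; x=4: -111; x=5: -127; x=6: -158.
Profit is highest at x = 0. Equivalently, the lowest AVC in the table is 47/4 ≈ $11.75 at x = 4, and P = $2 falls below it — price never covers variable cost, so the firm shuts down and loses only its fixed cost.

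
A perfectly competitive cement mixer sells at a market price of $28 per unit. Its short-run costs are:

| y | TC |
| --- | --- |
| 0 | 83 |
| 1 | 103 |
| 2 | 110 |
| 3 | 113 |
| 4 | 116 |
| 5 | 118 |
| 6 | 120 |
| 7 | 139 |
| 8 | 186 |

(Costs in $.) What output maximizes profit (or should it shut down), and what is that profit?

y = 7; profit = $57

Profit at each row (π = 28y − TC): y=0: -83; y=1: -75; y=2: -54; y=3: -29; y=4: -4; y=5: 22; y=6: 48; y=7: 57; y=8: 38.
Profit is maximized at y = 7. AVC there is 56/7 = $8 ≤ P, so producing beats shutting down (which would give -$83).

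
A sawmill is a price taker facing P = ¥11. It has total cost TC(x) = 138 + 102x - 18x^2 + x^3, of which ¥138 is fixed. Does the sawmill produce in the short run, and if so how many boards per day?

Strip out fixed cost: VC = 102x - 18x^2 + x^3. Then AVC = 102 - 18x + x^2 and MC = 102 - 36x + 3x^2.
The AVC parabola has its vertex at x = 18/2 = 9, where AVC = 102 - 18·9 + 9^2 = ¥21.
P = ¥11 lies below min AVC = ¥21; no output level covers variable cost.
Best response: produce nothing and absorb the ¥138 fixed cost.

Shut down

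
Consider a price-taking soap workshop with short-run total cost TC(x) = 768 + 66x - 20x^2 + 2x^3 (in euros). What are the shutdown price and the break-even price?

Shutdown price = min AVC. AVC = 66 - 20x + 2x^2, with vertex at x = 5 and minimum €16.
ATC = 768/x + 66 - 20x + 2x^2. Setting dATC/dx = −768/x^2 − 20 + 4x = 0 gives x = 8 (since 4·8^3 − 20·8^2 = 768).
min ATC = 768/8 + 66 − 20·8 + 2·8^2 = €130. That is the break-even price.
For €16 ≤ P < €130 the firm produces at a loss; below €16 it shuts down.

Shutdown price = €16; break-even price = €130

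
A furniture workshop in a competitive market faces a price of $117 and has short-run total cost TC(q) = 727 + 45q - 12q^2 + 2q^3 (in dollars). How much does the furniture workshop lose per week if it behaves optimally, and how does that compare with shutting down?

AVC = 45 - 12q + 2q^2 has its minimum $27 at q = 3; price $117 clears that bar, so the firm operates.
MC = 45 - 24q + 6q^2. Setting P = MC and taking the root on the rising branch gives q* = 6.
TR = 117·6 = 702. TC = 727 + 270 = 997. Profit = 702 − 997 = -$295.
By producing, the firm covers all variable cost plus $432 of fixed cost; shutting down would lose the full $727.

Profit = -$295 at q = 6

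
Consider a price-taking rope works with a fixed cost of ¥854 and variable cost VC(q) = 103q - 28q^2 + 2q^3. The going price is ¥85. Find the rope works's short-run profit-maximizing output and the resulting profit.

Profit = -¥206 at q = 9

AVC = 103 - 28q + 2q^2 has its minimum ¥5 at q = 7; price ¥85 clears that bar, so the firm operates.
With MC = 103 - 56q + 6q^2, P = MC on the upward-sloping part at q* = 9.
TR = 85·9 = 765. TC = 854 + 117 = 971. Profit = 765 − 971 = -¥206.
By producing, the firm covers all variable cost plus ¥648 of fixed cost; shutting down would lose the full ¥854.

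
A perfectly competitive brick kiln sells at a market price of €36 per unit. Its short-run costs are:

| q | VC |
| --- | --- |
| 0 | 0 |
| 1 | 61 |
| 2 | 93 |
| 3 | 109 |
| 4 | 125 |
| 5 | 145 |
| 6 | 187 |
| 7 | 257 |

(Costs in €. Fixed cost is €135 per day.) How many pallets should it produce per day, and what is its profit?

Compute π = P·q − TC at each output: q=0: -135; q=1: -160; q=2: -156; q=3: -136; q=4: -116; q=5: -100; q=6: -106; q=7: -140.
Profit is maximized at q = 5. AVC there is 145/5 = €29 ≤ P, so producing beats shutting down (which would give -€135).

q = 5; profit = -€100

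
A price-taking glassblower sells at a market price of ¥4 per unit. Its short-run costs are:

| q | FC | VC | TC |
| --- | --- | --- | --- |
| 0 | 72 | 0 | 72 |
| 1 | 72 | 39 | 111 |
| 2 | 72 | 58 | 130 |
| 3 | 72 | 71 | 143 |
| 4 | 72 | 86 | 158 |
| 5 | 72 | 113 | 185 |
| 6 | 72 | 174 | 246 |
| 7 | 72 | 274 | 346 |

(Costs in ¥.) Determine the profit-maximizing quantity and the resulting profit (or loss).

Compute π = P·q − TC at each output: q=0: -72; q=1: -107; q=2: -122; q=3: -131; q=4: -142; q=5: -165; q=6: -222; q=7: -318.
Profit is highest at q = 0. Equivalently, the lowest AVC in the table is 86/4 ≈ ¥21.50 at q = 4, and P = ¥4 falls below it — price never covers variable cost, so the firm shuts down and loses only its fixed cost.

q = 0 (shut down); profit = -¥72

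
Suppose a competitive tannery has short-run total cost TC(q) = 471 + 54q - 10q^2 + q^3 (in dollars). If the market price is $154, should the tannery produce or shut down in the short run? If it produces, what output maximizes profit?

Produce at q = 10

From TC, MC = TC'(q) = 54 - 20q + 3q^2 and AVC = VC/q = 54 - 10q + q^2.
AVC hits its minimum where MC = AVC, at q = 5, giving min AVC = 54 - 10·5 + 5^2 = $29.
P = $154 exceeds min AVC = $29, so the firm stays open.
P = MC gives -100 - 20q + 3q^2 = 0, with roots -10/3 and 10. Take the larger (rising MC): q* = 10.
Check: AVC at q = 10 is $54 ≤ P, so revenue covers variable cost.
Profit = P·q − TC = 154·10 − 1011 = $529.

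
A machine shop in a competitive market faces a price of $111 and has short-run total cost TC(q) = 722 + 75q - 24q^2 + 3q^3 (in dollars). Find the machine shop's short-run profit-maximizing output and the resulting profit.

Profit = -$290 at q = 6

AVC = 75 - 24q + 3q^2 has its minimum $27 at q = 4; price $111 clears that bar, so the firm operates.
With MC = 75 - 48q + 9q^2, P = MC on the upward-sloping part at q* = 6.
TR = 111·6 = 666. TC = 722 + 234 = 956. Profit = 666 − 956 = -$290.
That loss of $290 beats the $722 the firm would lose by shutting down; producing recovers $432 of fixed cost.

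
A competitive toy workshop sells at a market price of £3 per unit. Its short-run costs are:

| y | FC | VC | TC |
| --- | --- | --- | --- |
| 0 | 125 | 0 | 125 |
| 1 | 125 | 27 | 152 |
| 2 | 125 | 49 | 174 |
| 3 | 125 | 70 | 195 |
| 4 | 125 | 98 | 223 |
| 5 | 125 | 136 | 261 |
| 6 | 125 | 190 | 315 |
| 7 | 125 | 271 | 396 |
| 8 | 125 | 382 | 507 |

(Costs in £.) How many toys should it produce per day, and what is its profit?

Compute π = P·y − TC at each output: y=0: -125; y=1: -149; y=2: -168; y=3: -186; y=4: -211; y=5: -246; y=6: -297; y=7: -375; y=8: -483.
Profit is highest at y = 0. Equivalently, the lowest AVC in the table is 70/3 ≈ £23.33 at y = 3, and P = £3 falls below it — price never covers variable cost, so the firm shuts down and loses only its fixed cost.

y = 0 (shut down); profit = -£125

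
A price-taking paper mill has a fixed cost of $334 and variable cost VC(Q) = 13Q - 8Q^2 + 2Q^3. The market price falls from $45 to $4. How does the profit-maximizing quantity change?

Output falls from 4 to 0 (the firm shuts down)

AVC = 13 - 8Q + 2Q^2, minimized at Q = 2 where min AVC = $5. MC = 13 - 16Q + 6Q^2.
At P = $45 ≥ min AVC, set P = MC on the rising branch: Q = 4.
At P = $4 < min AVC = $5, price no longer covers variable cost at any output, so the firm shuts down: Q = 0.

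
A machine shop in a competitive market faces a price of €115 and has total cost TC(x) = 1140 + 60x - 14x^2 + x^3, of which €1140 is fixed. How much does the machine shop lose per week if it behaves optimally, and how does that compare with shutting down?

AVC = 60 - 14x + x^2 has its minimum €11 at x = 7; price €115 clears that bar, so the firm operates.
With MC = 60 - 28x + 3x^2, P = MC on the upward-sloping part at x* = 11.
TR = 115·11 = 1265. TC = 1140 + 297 = 1437. Profit = 1265 − 1437 = -€172.
That loss of €172 beats the €1140 the firm would lose by shutting down; producing recovers €968 of fixed cost.

Profit = -€172 at x = 11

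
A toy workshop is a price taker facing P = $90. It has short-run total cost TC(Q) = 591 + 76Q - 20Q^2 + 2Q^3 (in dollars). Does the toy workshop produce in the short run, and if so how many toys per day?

Variable cost is VC = 76Q - 20Q^2 + 2Q^3, so AVC = VC/Q = 76 - 20Q + 2Q^2 and MC = dTC/dQ = 76 - 40Q + 6Q^2.
AVC is minimized where dAVC/dQ = -20 + 4Q = 0, at Q = 5; min AVC = 76 - 20·5 + 2·5^2 = $26.
P = $90 exceeds min AVC = $26, so the firm stays open.
Solving P = MC: -14 - 40Q + 6Q^2 = 0 ⇒ Q = -1/3 or 7. On the upward-sloping branch, Q* = 7.
Check: AVC at Q = 7 is $34 ≤ P, so revenue covers variable cost.
Profit = P·Q − TC = 90·7 − 829 = -$199, a loss, but smaller than the $591 fixed cost the firm would lose by shutting down.

Produce at Q = 7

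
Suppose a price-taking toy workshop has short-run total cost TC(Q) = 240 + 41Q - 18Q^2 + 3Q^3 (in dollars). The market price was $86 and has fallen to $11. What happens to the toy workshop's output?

Output falls from 5 to 0 (the firm shuts down)

AVC = 41 - 18Q + 3Q^2, minimized at Q = 3 where min AVC = $14. MC = 41 - 36Q + 9Q^2.
At P = $86 ≥ min AVC, set P = MC on the rising branch: Q = 5.
At P = $11 < min AVC = $14, price no longer covers variable cost at any output, so the firm shuts down: Q = 0.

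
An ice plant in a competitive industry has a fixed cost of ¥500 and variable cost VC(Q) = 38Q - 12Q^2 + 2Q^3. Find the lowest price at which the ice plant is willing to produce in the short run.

¥20 per unit

The firm shuts down when price falls below the minimum of average variable cost. AVC = VC/Q = 38 - 12Q + 2Q^2.
dAVC/dQ = -12 + 4Q = 0 gives Q = 3. min AVC = 38 - 12·3 + 2·3^2 = 20.
For P < ¥20 the firm produces nothing.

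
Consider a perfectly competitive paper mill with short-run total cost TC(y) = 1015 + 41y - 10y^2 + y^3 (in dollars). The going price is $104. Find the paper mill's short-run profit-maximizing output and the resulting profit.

Profit = -$367 at y = 9

AVC = 41 - 10y + y^2 has its minimum $16 at y = 5; price $104 clears that bar, so the firm operates.
With MC = 41 - 20y + 3y^2, P = MC on the upward-sloping part at y* = 9.
TR = 104·9 = 936. TC = 1015 + 288 = 1303. Profit = 936 − 1303 = -$367.
That loss of $367 beats the $1015 the firm would lose by shutting down; producing recovers $648 of fixed cost.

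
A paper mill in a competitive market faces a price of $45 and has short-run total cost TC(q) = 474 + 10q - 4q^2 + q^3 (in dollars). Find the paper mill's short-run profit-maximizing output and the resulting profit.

AVC = 10 - 4q + q^2 has its minimum $6 at q = 2; price $45 clears that bar, so the firm operates.
With MC = 10 - 8q + 3q^2, P = MC on the upward-sloping part at q* = 5.
TR = 45·5 = 225. TC = 474 + 75 = 549. Profit = 225 − 549 = -$324.
Shutting down would mean losing the fixed cost of $474, so operating at a loss of $324 is better by $150.

Profit = -$324 at q = 5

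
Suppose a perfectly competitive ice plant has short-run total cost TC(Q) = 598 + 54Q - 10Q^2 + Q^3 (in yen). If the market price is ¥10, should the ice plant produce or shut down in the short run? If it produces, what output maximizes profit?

Shut down

Strip out fixed cost: VC = 54Q - 10Q^2 + Q^3. Then AVC = 54 - 10Q + Q^2 and MC = 54 - 20Q + 3Q^2.
The AVC parabola has its vertex at Q = 10/2 = 5, where AVC = 54 - 10·5 + 5^2 = ¥29.
Since P = ¥10 < min AVC = ¥29, price fails to cover variable cost at any output.
The firm minimizes its loss by shutting down and losing only its fixed cost of ¥598.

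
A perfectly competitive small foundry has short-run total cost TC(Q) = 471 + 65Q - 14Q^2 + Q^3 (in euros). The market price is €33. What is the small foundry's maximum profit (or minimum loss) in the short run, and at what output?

Profit = -€343 at Q = 8

AVC = 65 - 14Q + Q^2; min AVC = €16 at Q = 7. Since P = €33 ≥ min AVC, the firm produces.
MC = 65 - 28Q + 3Q^2. Setting P = MC and taking the root on the rising branch gives Q* = 8.
TR = 33·8 = 264. TC = 471 + 136 = 607. Profit = 264 − 607 = -€343.
Shutting down would mean losing the fixed cost of €471, so operating at a loss of €343 is better by €128.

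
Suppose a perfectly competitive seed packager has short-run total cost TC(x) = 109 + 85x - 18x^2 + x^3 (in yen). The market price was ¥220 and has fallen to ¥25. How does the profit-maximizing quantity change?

MC = 85 - 36x + 3x^2; the shutdown threshold is min AVC = ¥4 (at x = 9).
At P = ¥220 ≥ min AVC, set P = MC on the rising branch: x = 15.
At P = ¥25 ≥ min AVC, set P = MC: x = 10. The firm stays open but cuts output.

Output falls from 15 to 10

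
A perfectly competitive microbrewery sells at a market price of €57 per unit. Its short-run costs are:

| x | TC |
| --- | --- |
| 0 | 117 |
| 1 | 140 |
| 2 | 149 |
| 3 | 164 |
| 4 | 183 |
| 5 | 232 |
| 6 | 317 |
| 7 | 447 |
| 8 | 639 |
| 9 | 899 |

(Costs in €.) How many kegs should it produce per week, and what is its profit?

Profit at each row (π = 57x − TC): x=0: -117; x=1: -83; x=2: -35; x=3: 7; x=4: 45; x=5: 53; x=6: 25; x=7: -48; x=8: -183; x=9: -386.
Profit is maximized at x = 5. AVC there is 115/5 = €23 ≤ P, so producing beats shutting down (which would give -€117).

x = 5; profit = €53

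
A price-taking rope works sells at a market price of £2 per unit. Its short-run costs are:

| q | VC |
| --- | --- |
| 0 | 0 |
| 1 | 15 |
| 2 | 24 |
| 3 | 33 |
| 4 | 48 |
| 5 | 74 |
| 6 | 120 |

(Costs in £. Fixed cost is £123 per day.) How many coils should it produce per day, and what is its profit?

Profit at each row (π = 2q − TC): q=0: -123; q=1: -136; q=2: -143; q=3: -150; q=4: -163; q=5: -187; q=6: -231.
Profit is highest at q = 0. Equivalently, the lowest AVC in the table is 33/3 ≈ £11 at q = 3, and P = £2 falls below it — price never covers variable cost, so the firm shuts down and loses only its fixed cost.

q = 0 (shut down); profit = -£123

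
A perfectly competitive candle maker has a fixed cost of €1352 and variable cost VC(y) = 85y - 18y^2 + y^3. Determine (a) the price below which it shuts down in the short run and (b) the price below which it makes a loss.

Shutdown price = €4; break-even price = €124

Shutdown price = min AVC. AVC = 85 - 18y + y^2, with vertex at y = 9 and minimum €4.
ATC = 1352/y + 85 - 18y + y^2. Setting dATC/dy = −1352/y^2 − 18 + 2y = 0 gives y = 13 (since 2·13^3 − 18·13^2 = 1352).
min ATC = 1352/13 + 85 − 18·13 + 13^2 = €124. That is the break-even price.
Between these two prices the firm operates at a loss; above €124 it earns a profit.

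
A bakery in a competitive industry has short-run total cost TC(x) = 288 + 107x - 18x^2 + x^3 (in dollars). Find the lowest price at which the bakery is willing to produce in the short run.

$26 per unit

The shutdown price is the minimum of AVC. VC = 107x - 18x^2 + x^3, so AVC = 107 - 18x + x^2.
dAVC/dx = -18 + 2x = 0 gives x = 9. min AVC = 107 - 18·9 + 9^2 = 26.
So the shutdown price is $26.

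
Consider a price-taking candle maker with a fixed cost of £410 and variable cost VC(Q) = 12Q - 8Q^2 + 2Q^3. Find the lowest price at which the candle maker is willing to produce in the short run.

£4 per unit

Short-run supply begins at min AVC. From VC = 12Q - 8Q^2 + 2Q^3, AVC = 12 - 8Q + 2Q^2.
At the minimum of AVC, MC = AVC. MC = 12 - 16Q + 6Q^2; setting MC = AVC gives 4Q^2 - 8Q = 0, so Q = 2. min AVC = 4.
So the shutdown price is £4.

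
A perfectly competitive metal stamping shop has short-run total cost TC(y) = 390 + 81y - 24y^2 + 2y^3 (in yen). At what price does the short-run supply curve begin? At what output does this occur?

¥9 per unit, at y = 6

Short-run supply begins at min AVC. From VC = 81y - 24y^2 + 2y^3, AVC = 81 - 24y + 2y^2.
dAVC/dy = -24 + 4y = 0 gives y = 6. min AVC = 81 - 24·6 + 2·6^2 = 9.
The firm shuts down for any P below ¥9.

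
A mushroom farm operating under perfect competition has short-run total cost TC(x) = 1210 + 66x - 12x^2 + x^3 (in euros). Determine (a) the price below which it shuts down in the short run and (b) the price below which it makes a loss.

Shutdown price = €30; break-even price = €165

Shutdown price = min AVC. AVC = 66 - 12x + x^2, with vertex at x = 6 and minimum €30.
ATC = 1210/x + 66 - 12x + x^2. Setting dATC/dx = −1210/x^2 − 12 + 2x = 0 gives x = 11 (since 2·11^3 − 12·11^2 = 1210).
min ATC = 1210/11 + 66 − 12·11 + 11^2 = €165. That is the break-even price.
Between these two prices the firm operates at a loss; above €165 it earns a profit.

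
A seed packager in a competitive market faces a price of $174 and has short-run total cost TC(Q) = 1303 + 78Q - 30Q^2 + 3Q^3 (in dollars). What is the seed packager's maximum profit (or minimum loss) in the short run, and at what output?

Profit = -$151 at Q = 8

AVC = 78 - 30Q + 3Q^2; min AVC = $3 at Q = 5. Since P = $174 ≥ min AVC, the firm produces.
With MC = 78 - 60Q + 9Q^2, P = MC on the upward-sloping part at Q* = 8.
TR = 174·8 = 1392. TC = 1303 + 240 = 1543. Profit = 1392 − 1543 = -$151.
Shutting down would mean losing the fixed cost of $1303, so operating at a loss of $151 is better by $1152.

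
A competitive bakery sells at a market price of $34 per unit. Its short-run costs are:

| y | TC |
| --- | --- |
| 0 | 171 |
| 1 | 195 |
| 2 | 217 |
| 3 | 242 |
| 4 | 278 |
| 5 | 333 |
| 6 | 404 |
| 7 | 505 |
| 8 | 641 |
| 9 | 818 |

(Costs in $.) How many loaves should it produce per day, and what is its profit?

Compute π = P·y − TC at each output: y=0: -171; y=1: -161; y=2: -149; y=3: -140; y=4: -142; y=5: -163; y=6: -200; y=7: -267; y=8: -369; y=9: -512.
Profit is maximized at y = 3. AVC there is 71/3 = $23.67 ≤ P, so producing beats shutting down (which would give -$171).

y = 3; profit = -$140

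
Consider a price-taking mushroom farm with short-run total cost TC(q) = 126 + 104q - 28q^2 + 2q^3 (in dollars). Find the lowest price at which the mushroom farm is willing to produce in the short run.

$6 per unit

Short-run supply begins at min AVC. From VC = 104q - 28q^2 + 2q^3, AVC = 104 - 28q + 2q^2.
At the minimum of AVC, MC = AVC. MC = 104 - 56q + 6q^2; setting MC = AVC gives 4q^2 - 28q = 0, so q = 7. min AVC = 6.
The firm shuts down for any P below $6.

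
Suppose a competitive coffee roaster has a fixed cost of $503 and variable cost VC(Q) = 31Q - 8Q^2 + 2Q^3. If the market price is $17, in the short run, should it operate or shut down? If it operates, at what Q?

Strip out fixed cost: VC = 31Q - 8Q^2 + 2Q^3. Then AVC = 31 - 8Q + 2Q^2 and MC = 31 - 16Q + 6Q^2.
AVC hits its minimum where MC = AVC, at Q = 2, giving min AVC = 31 - 8·2 + 2·2^2 = $23.
With P < min AVC ($17 < $23), every unit sold adds to the loss.
Shutting down limits the loss to fixed cost, $503.

Shut down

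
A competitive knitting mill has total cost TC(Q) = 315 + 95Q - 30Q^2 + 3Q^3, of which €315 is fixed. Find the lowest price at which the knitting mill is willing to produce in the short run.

€20 per unit

Short-run supply begins at min AVC. From VC = 95Q - 30Q^2 + 3Q^3, AVC = 95 - 30Q + 3Q^2.
At the minimum of AVC, MC = AVC. MC = 95 - 60Q + 9Q^2; setting MC = AVC gives 6Q^2 - 30Q = 0, so Q = 5. min AVC = 20.
So the shutdown price is €20.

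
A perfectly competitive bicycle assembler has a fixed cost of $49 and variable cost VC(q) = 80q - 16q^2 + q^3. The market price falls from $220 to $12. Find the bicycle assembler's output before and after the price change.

Output falls from 14 to 0 (the firm shuts down)

AVC = 80 - 16q + q^2, minimized at q = 8 where min AVC = $16. MC = 80 - 32q + 3q^2.
With P = $220 above the shutdown price, P = MC gives q = 14.
At P = $12 < min AVC = $16, price no longer covers variable cost at any output, so the firm shuts down: q = 0.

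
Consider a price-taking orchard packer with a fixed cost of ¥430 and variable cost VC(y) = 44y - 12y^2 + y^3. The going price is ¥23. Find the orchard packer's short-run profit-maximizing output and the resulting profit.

AVC = 44 - 12y + y^2; min AVC = ¥8 at y = 6. Since P = ¥23 ≥ min AVC, the firm produces.
MC = 44 - 24y + 3y^2. Setting P = MC and taking the root on the rising branch gives y* = 7.
TR = 23·7 = 161. TC = 430 + 63 = 493. Profit = 161 − 493 = -¥332.
By producing, the firm covers all variable cost plus ¥98 of fixed cost; shutting down would lose the full ¥430.

Profit = -¥332 at y = 7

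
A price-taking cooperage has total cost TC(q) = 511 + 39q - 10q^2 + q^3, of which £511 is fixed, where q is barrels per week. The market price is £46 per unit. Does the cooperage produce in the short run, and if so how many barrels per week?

Strip out fixed cost: VC = 39q - 10q^2 + q^3. Then AVC = 39 - 10q + q^2 and MC = 39 - 20q + 3q^2.
The AVC parabola has its vertex at q = 10/2 = 5, where AVC = 39 - 10·5 + 5^2 = £14.
Because £46 ≥ £14, revenue can cover variable cost; the firm operates.
P = MC gives -7 - 20q + 3q^2 = 0, with roots -1/3 and 7. Take the larger (rising MC): q* = 7.
Check: AVC at q = 7 is £18 ≤ P, so revenue covers variable cost.
Profit = P·q − TC = 46·7 − 637 = -£315, a loss, but smaller than the £511 fixed cost the firm would lose by shutting down.

Produce at q = 7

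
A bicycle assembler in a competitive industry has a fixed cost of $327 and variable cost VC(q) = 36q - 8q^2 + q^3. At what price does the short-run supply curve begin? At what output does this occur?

Short-run supply begins at min AVC. From VC = 36q - 8q^2 + q^3, AVC = 36 - 8q + q^2.
At the minimum of AVC, MC = AVC. MC = 36 - 16q + 3q^2; setting MC = AVC gives 2q^2 - 8q = 0, so q = 4. min AVC = 20.
The firm shuts down for any P below $20.

$20 per unit, at q = 4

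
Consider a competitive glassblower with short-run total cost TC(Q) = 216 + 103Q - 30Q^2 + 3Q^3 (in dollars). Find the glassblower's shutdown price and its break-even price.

Shutdown price = $28; break-even price = $67

AVC = 103 - 30Q + 3Q^2; minimized at Q = 5, giving min AVC = $28. That is the shutdown price.
ATC = 216/Q + 103 - 30Q + 3Q^2. Setting dATC/dQ = −216/Q^2 − 30 + 6Q = 0 gives Q = 6 (since 6·6^3 − 30·6^2 = 216).
min ATC = 216/6 + 103 − 30·6 + 3·6^2 = $67. That is the break-even price.
Between these two prices the firm operates at a loss; above $67 it earns a profit.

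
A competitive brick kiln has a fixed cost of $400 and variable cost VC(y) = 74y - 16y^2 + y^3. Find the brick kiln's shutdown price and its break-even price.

AVC = 74 - 16y + y^2; minimized at y = 8, giving min AVC = $10. That is the shutdown price.
ATC = 400/y + 74 - 16y + y^2. Setting dATC/dy = −400/y^2 − 16 + 2y = 0 gives y = 10 (since 2·10^3 − 16·10^2 = 400).
min ATC = 400/10 + 74 − 16·10 + 10^2 = $54. That is the break-even price.
For $10 ≤ P < $54 the firm produces at a loss; below $10 it shuts down.

Shutdown price = $10; break-even price = $54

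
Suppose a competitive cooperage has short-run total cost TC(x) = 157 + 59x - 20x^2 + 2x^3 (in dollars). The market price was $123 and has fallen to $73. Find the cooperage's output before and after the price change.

Output falls from 8 to 7

AVC = 59 - 20x + 2x^2, minimized at x = 5 where min AVC = $9. MC = 59 - 40x + 6x^2.
At P = $123 ≥ min AVC, set P = MC on the rising branch: x = 8.
At P = $73 ≥ min AVC, set P = MC: x = 7. The firm stays open but cuts output.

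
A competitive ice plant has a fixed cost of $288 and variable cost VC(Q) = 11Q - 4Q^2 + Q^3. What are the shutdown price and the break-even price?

Shutdown price = $7; break-even price = $71

AVC = 11 - 4Q + Q^2; minimized at Q = 2, giving min AVC = $7. That is the shutdown price.
ATC = 288/Q + 11 - 4Q + Q^2. Setting dATC/dQ = −288/Q^2 − 4 + 2Q = 0 gives Q = 6 (since 2·6^3 − 4·6^2 = 288).
min ATC = 288/6 + 11 − 4·6 + 6^2 = $71. That is the break-even price.
Between these two prices the firm operates at a loss; above $71 it earns a profit.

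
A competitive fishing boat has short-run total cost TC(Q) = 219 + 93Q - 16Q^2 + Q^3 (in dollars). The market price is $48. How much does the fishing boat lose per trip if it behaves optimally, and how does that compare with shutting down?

AVC = 93 - 16Q + Q^2; min AVC = $29 at Q = 8. Since P = $48 ≥ min AVC, the firm produces.
With MC = 93 - 32Q + 3Q^2, P = MC on the upward-sloping part at Q* = 9.
TR = 48·9 = 432. TC = 219 + 270 = 489. Profit = 432 − 489 = -$57.
Shutting down would mean losing the fixed cost of $219, so operating at a loss of $57 is better by $162.

Profit = -$57 at Q = 9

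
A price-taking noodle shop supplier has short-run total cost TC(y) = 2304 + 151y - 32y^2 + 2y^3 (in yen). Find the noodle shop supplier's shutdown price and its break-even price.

AVC = 151 - 32y + 2y^2; minimized at y = 8, giving min AVC = ¥23. That is the shutdown price.
ATC = 2304/y + 151 - 32y + 2y^2. Setting dATC/dy = −2304/y^2 − 32 + 4y = 0 gives y = 12 (since 4·12^3 − 32·12^2 = 2304).
min ATC = 2304/12 + 151 − 32·12 + 2·12^2 = ¥247. That is the break-even price.
For ¥23 ≤ P < ¥247 the firm produces at a loss; below ¥23 it shuts down.

Shutdown price = ¥23; break-even price = ¥247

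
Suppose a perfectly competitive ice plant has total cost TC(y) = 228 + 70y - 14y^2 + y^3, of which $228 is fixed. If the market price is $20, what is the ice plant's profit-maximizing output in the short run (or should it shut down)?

Shut down

Strip out fixed cost: VC = 70y - 14y^2 + y^3. Then AVC = 70 - 14y + y^2 and MC = 70 - 28y + 3y^2.
The AVC parabola has its vertex at y = 14/2 = 7, where AVC = 70 - 14·7 + 7^2 = $21.
Since P = $20 < min AVC = $21, price fails to cover variable cost at any output.
Shutting down limits the loss to fixed cost, $228.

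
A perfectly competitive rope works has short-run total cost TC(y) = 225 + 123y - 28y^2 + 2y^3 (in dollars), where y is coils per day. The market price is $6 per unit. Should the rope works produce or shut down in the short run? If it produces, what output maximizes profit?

Strip out fixed cost: VC = 123y - 28y^2 + 2y^3. Then AVC = 123 - 28y + 2y^2 and MC = 123 - 56y + 6y^2.
The AVC parabola has its vertex at y = 28/4 = 7, where AVC = 123 - 28·7 + 2·7^2 = $25.
With P < min AVC ($6 < $25), every unit sold adds to the loss.
Best response: produce nothing and absorb the $225 fixed cost.

Shut down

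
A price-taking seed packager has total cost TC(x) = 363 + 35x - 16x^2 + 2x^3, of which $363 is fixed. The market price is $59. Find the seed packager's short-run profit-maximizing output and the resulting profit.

Profit = -$75 at x = 6

AVC = 35 - 16x + 2x^2 has its minimum $3 at x = 4; price $59 clears that bar, so the firm operates.
MC = 35 - 32x + 6x^2. Setting P = MC and taking the root on the rising branch gives x* = 6.
TR = 59·6 = 354. TC = 363 + 66 = 429. Profit = 354 − 429 = -$75.
That loss of $75 beats the $363 the firm would lose by shutting down; producing recovers $288 of fixed cost.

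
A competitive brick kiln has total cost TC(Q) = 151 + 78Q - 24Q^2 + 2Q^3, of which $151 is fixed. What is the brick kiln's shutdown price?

$6 per unit

The shutdown price is the minimum of AVC. VC = 78Q - 24Q^2 + 2Q^3, so AVC = 78 - 24Q + 2Q^2.
dAVC/dQ = -24 + 4Q = 0 gives Q = 6. min AVC = 78 - 24·6 + 2·6^2 = 6.
For P < $6 the firm produces nothing.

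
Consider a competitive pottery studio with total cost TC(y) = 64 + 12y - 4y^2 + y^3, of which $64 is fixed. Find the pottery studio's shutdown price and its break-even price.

AVC = 12 - 4y + y^2; minimized at y = 2, giving min AVC = $8. That is the shutdown price.
ATC = 64/y + 12 - 4y + y^2. Setting dATC/dy = −64/y^2 − 4 + 2y = 0 gives y = 4 (since 2·4^3 − 4·4^2 = 64).
min ATC = 64/4 + 12 − 4·4 + 4^2 = $28. That is the break-even price.
For $8 ≤ P < $28 the firm produces at a loss; below $8 it shuts down.

Shutdown price = $8; break-even price = $28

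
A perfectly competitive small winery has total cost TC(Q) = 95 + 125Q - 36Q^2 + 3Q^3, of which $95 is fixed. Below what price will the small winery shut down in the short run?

$17 per unit

The shutdown price is the minimum of AVC. VC = 125Q - 36Q^2 + 3Q^3, so AVC = 125 - 36Q + 3Q^2.
dAVC/dQ = -36 + 6Q = 0 gives Q = 6. min AVC = 125 - 36·6 + 3·6^2 = 17.
For P < $17 the firm produces nothing.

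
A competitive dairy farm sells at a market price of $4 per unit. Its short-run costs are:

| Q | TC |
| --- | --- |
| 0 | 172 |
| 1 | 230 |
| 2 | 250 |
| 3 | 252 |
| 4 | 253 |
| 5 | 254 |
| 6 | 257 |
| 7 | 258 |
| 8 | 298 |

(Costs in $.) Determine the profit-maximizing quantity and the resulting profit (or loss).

Q = 0 (shut down); profit = -$172

Profit at each row (π = 4Q − TC): Q=0: -172; Q=1: -226; Q=2: -242; Q=3: -240; Q=4: -237; Q=5: -234; Q=6: -233; Q=7: -230; Q=8: -266.
Profit is highest at Q = 0. Equivalently, the lowest AVC in the table is 86/7 ≈ $12.29 at Q = 7, and P = $4 falls below it — price never covers variable cost, so the firm shuts down and loses only its fixed cost.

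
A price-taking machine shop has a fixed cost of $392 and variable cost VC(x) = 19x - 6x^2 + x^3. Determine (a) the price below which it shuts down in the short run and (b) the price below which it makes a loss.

Shutdown price = $10; break-even price = $82

Shutdown price = min AVC. AVC = 19 - 6x + x^2, with vertex at x = 3 and minimum $10.
ATC = 392/x + 19 - 6x + x^2. Setting dATC/dx = −392/x^2 − 6 + 2x = 0 gives x = 7 (since 2·7^3 − 6·7^2 = 392).
min ATC = 392/7 + 19 − 6·7 + 7^2 = $82. That is the break-even price.
For $10 ≤ P < $82 the firm produces at a loss; below $10 it shuts down.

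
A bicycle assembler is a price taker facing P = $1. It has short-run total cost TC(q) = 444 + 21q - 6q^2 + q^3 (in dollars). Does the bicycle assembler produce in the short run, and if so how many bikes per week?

Shut down

Variable cost is VC = 21q - 6q^2 + q^3, so AVC = VC/q = 21 - 6q + q^2 and MC = dTC/dq = 21 - 12q + 3q^2.
The AVC parabola has its vertex at q = 6/2 = 3, where AVC = 21 - 6·3 + 3^2 = $12.
P = $1 lies below min AVC = $12; no output level covers variable cost.
Best response: produce nothing and absorb the $444 fixed cost.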